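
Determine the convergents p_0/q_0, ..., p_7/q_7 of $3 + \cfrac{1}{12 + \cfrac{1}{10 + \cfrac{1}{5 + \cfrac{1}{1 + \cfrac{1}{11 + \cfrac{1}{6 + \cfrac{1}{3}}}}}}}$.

3/1, 37/12, 373/121, 1902/617, 2275/738, 26927/8735, 163837/53148, 518438/168179

Using the convergent recurrence p_i = a_i*p_{i-1} + p_{i-2}, q_i = a_i*q_{i-1} + q_{i-2} with p_{-2}=0, p_{-1}=1, q_{-2}=1, q_{-1}=0:
  i=0: a_0=3, p_0 = 3*1 + 0 = 3, q_0 = 3*0 + 1 = 1.
  i=1: a_1=12, p_1 = 12*3 + 1 = 37, q_1 = 12*1 + 0 = 12.
  i=2: a_2=10, p_2 = 10*37 + 3 = 373, q_2 = 10*12 + 1 = 121.
  i=3: a_3=5, p_3 = 5*373 + 37 = 1902, q_3 = 5*121 + 12 = 617.
  i=4: a_4=1, p_4 = 1*1902 + 373 = 2275, q_4 = 1*617 + 121 = 738.
  i=5: a_5=11, p_5 = 11*2275 + 1902 = 26927, q_5 = 11*738 + 617 = 8735.
  i=6: a_6=6, p_6 = 6*26927 + 2275 = 163837, q_6 = 6*8735 + 738 = 53148.
  i=7: a_7=3, p_7 = 3*163837 + 26927 = 518438, q_7 = 3*53148 + 8735 = 168179.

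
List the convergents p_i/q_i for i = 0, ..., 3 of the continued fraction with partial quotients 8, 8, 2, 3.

8/1, 65/8, 138/17, 479/59

Using the convergent recurrence p_i = a_i*p_{i-1} + p_{i-2}, q_i = a_i*q_{i-1} + q_{i-2} with p_{-2}=0, p_{-1}=1, q_{-2}=1, q_{-1}=0:
  i=0: a_0=8, p_0 = 8*1 + 0 = 8, q_0 = 8*0 + 1 = 1.
  i=1: a_1=8, p_1 = 8*8 + 1 = 65, q_1 = 8*1 + 0 = 8.
  i=2: a_2=2, p_2 = 2*65 + 8 = 138, q_2 = 2*8 + 1 = 17.
  i=3: a_3=3, p_3 = 3*138 + 65 = 479, q_3 = 3*17 + 8 = 59.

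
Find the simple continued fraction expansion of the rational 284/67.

[4; 4, 5, 3]

Run the Euclidean algorithm on 284 and 67; the successive quotients are the partial quotients a_0, a_1, ... (each step inverts the fractional part left over by the previous one):
  284 = 4*67 + 16, so a_0 = 4.
  67 = 4*16 + 3, so a_1 = 4.
  16 = 5*3 + 1, so a_2 = 5.
  3 = 3*1 + 0, so a_3 = 3.
The remainder reaches 0 after 4 divisions, so the expansion has 4 partial quotients, read off in order.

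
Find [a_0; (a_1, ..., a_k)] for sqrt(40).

Write x_i = (sqrt(40) + m_i)/d_i with (m_0, d_0) = (0, 1). a_0 = floor(sqrt(40)) = 6, since 6^2 = 36 <= 40 < 49 = 7^2.
Iterate m_{i+1} = d_i*a_i - m_i, d_{i+1} = (40 - m_{i+1}^2)/d_i, a_{i+1} = floor((a_0 + m_{i+1})/d_{i+1}):
  m_1 = 1*6 - 0 = 6, d_1 = (40 - 6^2)/1 = 4/1 = 4, a_1 = floor((6 + 6)/4) = 3.
  m_2 = 4*3 - 6 = 6, d_2 = (40 - 6^2)/4 = 4/4 = 1, a_2 = floor((6 + 6)/1) = 12.
  m_3 = 1*12 - 6 = 6, d_3 = (40 - 6^2)/1 = 4/1 = 4: (m_3, d_3) = (m_1, d_1) = (6, 4), so from here the quotients repeat a_1, a_2; the period length is 2.
Hence the expansion of sqrt(40) is a_0 = 6 followed by the repeating block 3, 12 (period 2).

[6; (3, 12)]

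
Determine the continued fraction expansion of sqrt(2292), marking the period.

[47; (1, 6, 1, 94)]

Write x_i = (sqrt(2292) + m_i)/d_i with (m_0, d_0) = (0, 1). a_0 = floor(sqrt(2292)) = 47, since 47^2 = 2209 <= 2292 < 2304 = 48^2.
Iterate m_{i+1} = d_i*a_i - m_i, d_{i+1} = (2292 - m_{i+1}^2)/d_i, a_{i+1} = floor((a_0 + m_{i+1})/d_{i+1}):
  m_1 = 1*47 - 0 = 47, d_1 = (2292 - 47^2)/1 = 83/1 = 83, a_1 = floor((47 + 47)/83) = 1.
  m_2 = 83*1 - 47 = 36, d_2 = (2292 - 36^2)/83 = 996/83 = 12, a_2 = floor((47 + 36)/12) = 6.
  m_3 = 12*6 - 36 = 36, d_3 = (2292 - 36^2)/12 = 996/12 = 83, a_3 = floor((47 + 36)/83) = 1.
  m_4 = 83*1 - 36 = 47, d_4 = (2292 - 47^2)/83 = 83/83 = 1, a_4 = floor((47 + 47)/1) = 94.
  m_5 = 1*94 - 47 = 47, d_5 = (2292 - 47^2)/1 = 83/1 = 83: (m_5, d_5) = (m_1, d_1) = (47, 83), so from here the quotients repeat a_1, ..., a_4; the period length is 4.
Hence the expansion of sqrt(2292) is a_0 = 47 followed by the repeating block 1, 6, 1, 94 (period 4).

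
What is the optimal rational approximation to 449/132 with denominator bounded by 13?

Expand x = 449/132 as a continued fraction with the Euclidean algorithm:
  449 = 3*132 + 53, so a_0 = 3.
  132 = 2*53 + 26, so a_1 = 2.
  53 = 2*26 + 1, so a_2 = 2.
  26 = 26*1 + 0, so a_3 = 26.
so x = [3; 2, 2, 26].
Convergents (p_i = a_i*p_{i-1} + p_{i-2}, q_i = a_i*q_{i-1} + q_{i-2} with p_{-2}=0, p_{-1}=1, q_{-2}=1, q_{-1}=0), until the denominator exceeds 13:
  i=0: a_0=3, p_0 = 3*1 + 0 = 3, q_0 = 3*0 + 1 = 1.
  i=1: a_1=2, p_1 = 2*3 + 1 = 7, q_1 = 2*1 + 0 = 2.
  i=2: a_2=2, p_2 = 2*7 + 3 = 17, q_2 = 2*2 + 1 = 5.
  i=3: a_3=26, p_3 = 26*17 + 7 = 449, q_3 = 26*5 + 2 = 132.
q_3 = 132 > 13, so the last convergent with denominator <= 13 is p_2/q_2 = 17/5.
The closest fraction with denominator <= 13 is either p_2/q_2 or the intermediate fraction (k*p_2 + p_1)/(k*q_2 + q_1) with the largest k >= 1 whose denominator stays <= 13; these approach x as k grows, and every other convergent or intermediate fraction in range is farther away.
Largest k: floor((13 - q_1)/q_2) = floor((13 - 2)/5) = 2.
That gives (2*17 + 7)/(2*5 + 2) = 41/12.
Compare the errors: |x - 17/5| = |449*5 - 17*132|/(132*5) = 1/660, and |x - 41/12| = |449*12 - 41*132|/(132*12) = 24/1584.
Cross-multiplying, 1*1584 = 1584 < 15840 = 24*660, so 1/660 is smaller: the convergent 17/5 is closer to x than 41/12.

17/5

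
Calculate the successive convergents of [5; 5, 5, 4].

Using the convergent recurrence p_i = a_i*p_{i-1} + p_{i-2}, q_i = a_i*q_{i-1} + q_{i-2} with p_{-2}=0, p_{-1}=1, q_{-2}=1, q_{-1}=0:
  i=0: a_0=5, p_0 = 5*1 + 0 = 5, q_0 = 5*0 + 1 = 1.
  i=1: a_1=5, p_1 = 5*5 + 1 = 26, q_1 = 5*1 + 0 = 5.
  i=2: a_2=5, p_2 = 5*26 + 5 = 135, q_2 = 5*5 + 1 = 26.
  i=3: a_3=4, p_3 = 4*135 + 26 = 566, q_3 = 4*26 + 5 = 109.

5/1, 26/5, 135/26, 566/109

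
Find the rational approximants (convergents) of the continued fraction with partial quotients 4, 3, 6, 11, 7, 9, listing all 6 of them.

Using the convergent recurrence p_i = a_i*p_{i-1} + p_{i-2}, q_i = a_i*q_{i-1} + q_{i-2} with p_{-2}=0, p_{-1}=1, q_{-2}=1, q_{-1}=0:
  i=0: a_0=4, p_0 = 4*1 + 0 = 4, q_0 = 4*0 + 1 = 1.
  i=1: a_1=3, p_1 = 3*4 + 1 = 13, q_1 = 3*1 + 0 = 3.
  i=2: a_2=6, p_2 = 6*13 + 4 = 82, q_2 = 6*3 + 1 = 19.
  i=3: a_3=11, p_3 = 11*82 + 13 = 915, q_3 = 11*19 + 3 = 212.
  i=4: a_4=7, p_4 = 7*915 + 82 = 6487, q_4 = 7*212 + 19 = 1503.
  i=5: a_5=9, p_5 = 9*6487 + 915 = 59298, q_5 = 9*1503 + 212 = 13739.

4/1, 13/3, 82/19, 915/212, 6487/1503, 59298/13739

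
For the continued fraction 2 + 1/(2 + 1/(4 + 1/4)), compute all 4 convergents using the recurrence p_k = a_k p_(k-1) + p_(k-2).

2/1, 5/2, 22/9, 93/38

Using the convergent recurrence p_i = a_i*p_{i-1} + p_{i-2}, q_i = a_i*q_{i-1} + q_{i-2} with p_{-2}=0, p_{-1}=1, q_{-2}=1, q_{-1}=0:
  i=0: a_0=2, p_0 = 2*1 + 0 = 2, q_0 = 2*0 + 1 = 1.
  i=1: a_1=2, p_1 = 2*2 + 1 = 5, q_1 = 2*1 + 0 = 2.
  i=2: a_2=4, p_2 = 4*5 + 2 = 22, q_2 = 4*2 + 1 = 9.
  i=3: a_3=4, p_3 = 4*22 + 5 = 93, q_3 = 4*9 + 2 = 38.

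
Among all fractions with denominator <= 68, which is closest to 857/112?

Expand x = 857/112 as a continued fraction with the Euclidean algorithm:
  857 = 7*112 + 73, so a_0 = 7.
  112 = 1*73 + 39, so a_1 = 1.
  73 = 1*39 + 34, so a_2 = 1.
  39 = 1*34 + 5, so a_3 = 1.
  34 = 6*5 + 4, so a_4 = 6.
  5 = 1*4 + 1, so a_5 = 1.
  4 = 4*1 + 0, so a_6 = 4.
so x = [7; 1, 1, 1, 6, 1, 4].
Convergents (p_i = a_i*p_{i-1} + p_{i-2}, q_i = a_i*q_{i-1} + q_{i-2} with p_{-2}=0, p_{-1}=1, q_{-2}=1, q_{-1}=0), until the denominator exceeds 68:
  i=0: a_0=7, p_0 = 7*1 + 0 = 7, q_0 = 7*0 + 1 = 1.
  i=1: a_1=1, p_1 = 1*7 + 1 = 8, q_1 = 1*1 + 0 = 1.
  i=2: a_2=1, p_2 = 1*8 + 7 = 15, q_2 = 1*1 + 1 = 2.
  i=3: a_3=1, p_3 = 1*15 + 8 = 23, q_3 = 1*2 + 1 = 3.
  i=4: a_4=6, p_4 = 6*23 + 15 = 153, q_4 = 6*3 + 2 = 20.
  i=5: a_5=1, p_5 = 1*153 + 23 = 176, q_5 = 1*20 + 3 = 23.
  i=6: a_6=4, p_6 = 4*176 + 153 = 857, q_6 = 4*23 + 20 = 112.
q_6 = 112 > 68, so the last convergent with denominator <= 68 is p_5/q_5 = 176/23.
The closest fraction with denominator <= 68 is either p_5/q_5 or the intermediate fraction (k*p_5 + p_4)/(k*q_5 + q_4) with the largest k >= 1 whose denominator stays <= 68; these approach x as k grows, and every other convergent or intermediate fraction in range is farther away.
Largest k: floor((68 - q_4)/q_5) = floor((68 - 20)/23) = 2.
That gives (2*176 + 153)/(2*23 + 20) = 505/66.
Compare the errors: |x - 176/23| = |857*23 - 176*112|/(112*23) = 1/2576, and |x - 505/66| = |857*66 - 505*112|/(112*66) = 2/7392.
Cross-multiplying, 2*2576 = 5152 < 7392 = 1*7392, so 2/7392 is smaller: the intermediate fraction 505/66 is closer to x than 176/23.

505/66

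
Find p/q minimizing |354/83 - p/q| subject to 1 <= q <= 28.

64/15

Expand x = 354/83 as a continued fraction with the Euclidean algorithm:
  354 = 4*83 + 22, so a_0 = 4.
  83 = 3*22 + 17, so a_1 = 3.
  22 = 1*17 + 5, so a_2 = 1.
  17 = 3*5 + 2, so a_3 = 3.
  5 = 2*2 + 1, so a_4 = 2.
  2 = 2*1 + 0, so a_5 = 2.
so x = [4; 3, 1, 3, 2, 2].
Convergents (p_i = a_i*p_{i-1} + p_{i-2}, q_i = a_i*q_{i-1} + q_{i-2} with p_{-2}=0, p_{-1}=1, q_{-2}=1, q_{-1}=0), until the denominator exceeds 28:
  i=0: a_0=4, p_0 = 4*1 + 0 = 4, q_0 = 4*0 + 1 = 1.
  i=1: a_1=3, p_1 = 3*4 + 1 = 13, q_1 = 3*1 + 0 = 3.
  i=2: a_2=1, p_2 = 1*13 + 4 = 17, q_2 = 1*3 + 1 = 4.
  i=3: a_3=3, p_3 = 3*17 + 13 = 64, q_3 = 3*4 + 3 = 15.
  i=4: a_4=2, p_4 = 2*64 + 17 = 145, q_4 = 2*15 + 4 = 34.
q_4 = 34 > 28, so the last convergent with denominator <= 28 is p_3/q_3 = 64/15.
The closest fraction with denominator <= 28 is either p_3/q_3 or the intermediate fraction (k*p_3 + p_2)/(k*q_3 + q_2) with the largest k >= 1 whose denominator stays <= 28; these approach x as k grows, and every other convergent or intermediate fraction in range is farther away.
Largest k: floor((28 - q_2)/q_3) = floor((28 - 4)/15) = 1.
That gives (1*64 + 17)/(1*15 + 4) = 81/19.
Compare the errors: |x - 64/15| = |354*15 - 64*83|/(83*15) = 2/1245, and |x - 81/19| = |354*19 - 81*83|/(83*19) = 3/1577.
Cross-multiplying, 2*1577 = 3154 < 3735 = 3*1245, so 2/1245 is smaller: the convergent 64/15 is closer to x than 81/19.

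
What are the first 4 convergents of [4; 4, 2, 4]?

4/1, 17/4, 38/9, 169/40

Using the convergent recurrence p_i = a_i*p_{i-1} + p_{i-2}, q_i = a_i*q_{i-1} + q_{i-2} with p_{-2}=0, p_{-1}=1, q_{-2}=1, q_{-1}=0:
  i=0: a_0=4, p_0 = 4*1 + 0 = 4, q_0 = 4*0 + 1 = 1.
  i=1: a_1=4, p_1 = 4*4 + 1 = 17, q_1 = 4*1 + 0 = 4.
  i=2: a_2=2, p_2 = 2*17 + 4 = 38, q_2 = 2*4 + 1 = 9.
  i=3: a_3=4, p_3 = 4*38 + 17 = 169, q_3 = 4*9 + 4 = 40.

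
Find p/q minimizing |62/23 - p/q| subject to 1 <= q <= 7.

Expand x = 62/23 as a continued fraction with the Euclidean algorithm:
  62 = 2*23 + 16, so a_0 = 2.
  23 = 1*16 + 7, so a_1 = 1.
  16 = 2*7 + 2, so a_2 = 2.
  7 = 3*2 + 1, so a_3 = 3.
  2 = 2*1 + 0, so a_4 = 2.
so x = [2; 1, 2, 3, 2].
Convergents (p_i = a_i*p_{i-1} + p_{i-2}, q_i = a_i*q_{i-1} + q_{i-2} with p_{-2}=0, p_{-1}=1, q_{-2}=1, q_{-1}=0), until the denominator exceeds 7:
  i=0: a_0=2, p_0 = 2*1 + 0 = 2, q_0 = 2*0 + 1 = 1.
  i=1: a_1=1, p_1 = 1*2 + 1 = 3, q_1 = 1*1 + 0 = 1.
  i=2: a_2=2, p_2 = 2*3 + 2 = 8, q_2 = 2*1 + 1 = 3.
  i=3: a_3=3, p_3 = 3*8 + 3 = 27, q_3 = 3*3 + 1 = 10.
q_3 = 10 > 7, so the last convergent with denominator <= 7 is p_2/q_2 = 8/3.
The closest fraction with denominator <= 7 is either p_2/q_2 or the intermediate fraction (k*p_2 + p_1)/(k*q_2 + q_1) with the largest k >= 1 whose denominator stays <= 7; these approach x as k grows, and every other convergent or intermediate fraction in range is farther away.
Largest k: floor((7 - q_1)/q_2) = floor((7 - 1)/3) = 2.
That gives (2*8 + 3)/(2*3 + 1) = 19/7.
Compare the errors: |x - 8/3| = |62*3 - 8*23|/(23*3) = 2/69, and |x - 19/7| = |62*7 - 19*23|/(23*7) = 3/161.
Cross-multiplying, 3*69 = 207 < 322 = 2*161, so 3/161 is smaller: the intermediate fraction 19/7 is closer to x than 8/3.

19/7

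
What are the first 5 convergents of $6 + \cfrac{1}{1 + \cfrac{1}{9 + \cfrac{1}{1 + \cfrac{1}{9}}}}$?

Using the convergent recurrence p_i = a_i*p_{i-1} + p_{i-2}, q_i = a_i*q_{i-1} + q_{i-2} with p_{-2}=0, p_{-1}=1, q_{-2}=1, q_{-1}=0:
  i=0: a_0=6, p_0 = 6*1 + 0 = 6, q_0 = 6*0 + 1 = 1.
  i=1: a_1=1, p_1 = 1*6 + 1 = 7, q_1 = 1*1 + 0 = 1.
  i=2: a_2=9, p_2 = 9*7 + 6 = 69, q_2 = 9*1 + 1 = 10.
  i=3: a_3=1, p_3 = 1*69 + 7 = 76, q_3 = 1*10 + 1 = 11.
  i=4: a_4=9, p_4 = 9*76 + 69 = 753, q_4 = 9*11 + 10 = 109.

6/1, 7/1, 69/10, 76/11, 753/109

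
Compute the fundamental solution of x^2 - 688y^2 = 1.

(x, y) = (24248647, 924471)

First expand sqrt(688) as a continued fraction. With x_i = (sqrt(688) + m_i)/d_i and (m_0, d_0) = (0, 1): a_0 = floor(sqrt(688)) = 26, since 26^2 = 676 <= 688 < 729 = 27^2.
Iterate m_{i+1} = d_i*a_i - m_i, d_{i+1} = (688 - m_{i+1}^2)/d_i, a_{i+1} = floor((a_0 + m_{i+1})/d_{i+1}):
  m_1 = 1*26 - 0 = 26, d_1 = (688 - 26^2)/1 = 12/1 = 12, a_1 = floor((26 + 26)/12) = 4.
  m_2 = 12*4 - 26 = 22, d_2 = (688 - 22^2)/12 = 204/12 = 17, a_2 = floor((26 + 22)/17) = 2.
  m_3 = 17*2 - 22 = 12, d_3 = (688 - 12^2)/17 = 544/17 = 32, a_3 = floor((26 + 12)/32) = 1.
  m_4 = 32*1 - 12 = 20, d_4 = (688 - 20^2)/32 = 288/32 = 9, a_4 = floor((26 + 20)/9) = 5.
  m_5 = 9*5 - 20 = 25, d_5 = (688 - 25^2)/9 = 63/9 = 7, a_5 = floor((26 + 25)/7) = 7.
  m_6 = 7*7 - 25 = 24, d_6 = (688 - 24^2)/7 = 112/7 = 16, a_6 = floor((26 + 24)/16) = 3.
  m_7 = 16*3 - 24 = 24, d_7 = (688 - 24^2)/16 = 112/16 = 7, a_7 = floor((26 + 24)/7) = 7.
  m_8 = 7*7 - 24 = 25, d_8 = (688 - 25^2)/7 = 63/7 = 9, a_8 = floor((26 + 25)/9) = 5.
  m_9 = 9*5 - 25 = 20, d_9 = (688 - 20^2)/9 = 288/9 = 32, a_9 = floor((26 + 20)/32) = 1.
  m_10 = 32*1 - 20 = 12, d_10 = (688 - 12^2)/32 = 544/32 = 17, a_10 = floor((26 + 12)/17) = 2.
  m_11 = 17*2 - 12 = 22, d_11 = (688 - 22^2)/17 = 204/17 = 12, a_11 = floor((26 + 22)/12) = 4.
  m_12 = 12*4 - 22 = 26, d_12 = (688 - 26^2)/12 = 12/12 = 1, a_12 = floor((26 + 26)/1) = 52.
  m_13 = 1*52 - 26 = 26, d_13 = (688 - 26^2)/1 = 12/1 = 12: (m_13, d_13) = (m_1, d_1) = (26, 12), so from here the quotients repeat a_1, ..., a_12; the period length is 12.
So sqrt(688) = [26; (4, 2, 1, 5, 7, 3, 7, 5, 1, 2, 4, 52)] with period length k = 12.
k is even, so the fundamental solution of x^2 - 688y^2 = 1 is (p_{k-1}, q_{k-1}) = (p_11, q_11); compute convergents through index 11.
Convergents (p_i = a_i*p_{i-1} + p_{i-2}, q_i = a_i*q_{i-1} + q_{i-2} with p_{-2}=0, p_{-1}=1, q_{-2}=1, q_{-1}=0):
  i=0: a_0=26, p_0 = 26*1 + 0 = 26, q_0 = 26*0 + 1 = 1.
  i=1: a_1=4, p_1 = 4*26 + 1 = 105, q_1 = 4*1 + 0 = 4.
  i=2: a_2=2, p_2 = 2*105 + 26 = 236, q_2 = 2*4 + 1 = 9.
  i=3: a_3=1, p_3 = 1*236 + 105 = 341, q_3 = 1*9 + 4 = 13.
  i=4: a_4=5, p_4 = 5*341 + 236 = 1941, q_4 = 5*13 + 9 = 74.
  i=5: a_5=7, p_5 = 7*1941 + 341 = 13928, q_5 = 7*74 + 13 = 531.
  i=6: a_6=3, p_6 = 3*13928 + 1941 = 43725, q_6 = 3*531 + 74 = 1667.
  i=7: a_7=7, p_7 = 7*43725 + 13928 = 320003, q_7 = 7*1667 + 531 = 12200.
  i=8: a_8=5, p_8 = 5*320003 + 43725 = 1643740, q_8 = 5*12200 + 1667 = 62667.
  i=9: a_9=1, p_9 = 1*1643740 + 320003 = 1963743, q_9 = 1*62667 + 12200 = 74867.
  i=10: a_10=2, p_10 = 2*1963743 + 1643740 = 5571226, q_10 = 2*74867 + 62667 = 212401.
  i=11: a_11=4, p_11 = 4*5571226 + 1963743 = 24248647, q_11 = 4*212401 + 74867 = 924471.
Check: 24248647^2 - 688*924471^2 = 587996881330609 - 587996881330608 = 1, so (x, y) = (24248647, 924471) solves the equation, and by the theorem it is the least positive solution.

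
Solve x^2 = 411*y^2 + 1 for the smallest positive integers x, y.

(x, y) = (49730, 2453)

First expand sqrt(411) as a continued fraction. With x_i = (sqrt(411) + m_i)/d_i and (m_0, d_0) = (0, 1): a_0 = floor(sqrt(411)) = 20, since 20^2 = 400 <= 411 < 441 = 21^2.
Iterate m_{i+1} = d_i*a_i - m_i, d_{i+1} = (411 - m_{i+1}^2)/d_i, a_{i+1} = floor((a_0 + m_{i+1})/d_{i+1}):
  m_1 = 1*20 - 0 = 20, d_1 = (411 - 20^2)/1 = 11/1 = 11, a_1 = floor((20 + 20)/11) = 3.
  m_2 = 11*3 - 20 = 13, d_2 = (411 - 13^2)/11 = 242/11 = 22, a_2 = floor((20 + 13)/22) = 1.
  m_3 = 22*1 - 13 = 9, d_3 = (411 - 9^2)/22 = 330/22 = 15, a_3 = floor((20 + 9)/15) = 1.
  m_4 = 15*1 - 9 = 6, d_4 = (411 - 6^2)/15 = 375/15 = 25, a_4 = floor((20 + 6)/25) = 1.
  m_5 = 25*1 - 6 = 19, d_5 = (411 - 19^2)/25 = 50/25 = 2, a_5 = floor((20 + 19)/2) = 19.
  m_6 = 2*19 - 19 = 19, d_6 = (411 - 19^2)/2 = 50/2 = 25, a_6 = floor((20 + 19)/25) = 1.
  m_7 = 25*1 - 19 = 6, d_7 = (411 - 6^2)/25 = 375/25 = 15, a_7 = floor((20 + 6)/15) = 1.
  m_8 = 15*1 - 6 = 9, d_8 = (411 - 9^2)/15 = 330/15 = 22, a_8 = floor((20 + 9)/22) = 1.
  m_9 = 22*1 - 9 = 13, d_9 = (411 - 13^2)/22 = 242/22 = 11, a_9 = floor((20 + 13)/11) = 3.
  m_10 = 11*3 - 13 = 20, d_10 = (411 - 20^2)/11 = 11/11 = 1, a_10 = floor((20 + 20)/1) = 40.
  m_11 = 1*40 - 20 = 20, d_11 = (411 - 20^2)/1 = 11/1 = 11: (m_11, d_11) = (m_1, d_1) = (20, 11), so from here the quotients repeat a_1, ..., a_10; the period length is 10.
So sqrt(411) = [20; (3, 1, 1, 1, 19, 1, 1, 1, 3, 40)] with period length k = 10.
k is even, so the fundamental solution of x^2 - 411y^2 = 1 is (p_{k-1}, q_{k-1}) = (p_9, q_9); compute convergents through index 9.
Convergents (p_i = a_i*p_{i-1} + p_{i-2}, q_i = a_i*q_{i-1} + q_{i-2} with p_{-2}=0, p_{-1}=1, q_{-2}=1, q_{-1}=0):
  i=0: a_0=20, p_0 = 20*1 + 0 = 20, q_0 = 20*0 + 1 = 1.
  i=1: a_1=3, p_1 = 3*20 + 1 = 61, q_1 = 3*1 + 0 = 3.
  i=2: a_2=1, p_2 = 1*61 + 20 = 81, q_2 = 1*3 + 1 = 4.
  i=3: a_3=1, p_3 = 1*81 + 61 = 142, q_3 = 1*4 + 3 = 7.
  i=4: a_4=1, p_4 = 1*142 + 81 = 223, q_4 = 1*7 + 4 = 11.
  i=5: a_5=19, p_5 = 19*223 + 142 = 4379, q_5 = 19*11 + 7 = 216.
  i=6: a_6=1, p_6 = 1*4379 + 223 = 4602, q_6 = 1*216 + 11 = 227.
  i=7: a_7=1, p_7 = 1*4602 + 4379 = 8981, q_7 = 1*227 + 216 = 443.
  i=8: a_8=1, p_8 = 1*8981 + 4602 = 13583, q_8 = 1*443 + 227 = 670.
  i=9: a_9=3, p_9 = 3*13583 + 8981 = 49730, q_9 = 3*670 + 443 = 2453.
Check: 49730^2 - 411*2453^2 = 2473072900 - 2473072899 = 1, so (x, y) = (49730, 2453) solves the equation, and by the theorem it is the least positive solution.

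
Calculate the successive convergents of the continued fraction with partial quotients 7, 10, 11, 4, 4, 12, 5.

Using the convergent recurrence p_i = a_i*p_{i-1} + p_{i-2}, q_i = a_i*q_{i-1} + q_{i-2} with p_{-2}=0, p_{-1}=1, q_{-2}=1, q_{-1}=0:
  i=0: a_0=7, p_0 = 7*1 + 0 = 7, q_0 = 7*0 + 1 = 1.
  i=1: a_1=10, p_1 = 10*7 + 1 = 71, q_1 = 10*1 + 0 = 10.
  i=2: a_2=11, p_2 = 11*71 + 7 = 788, q_2 = 11*10 + 1 = 111.
  i=3: a_3=4, p_3 = 4*788 + 71 = 3223, q_3 = 4*111 + 10 = 454.
  i=4: a_4=4, p_4 = 4*3223 + 788 = 13680, q_4 = 4*454 + 111 = 1927.
  i=5: a_5=12, p_5 = 12*13680 + 3223 = 167383, q_5 = 12*1927 + 454 = 23578.
  i=6: a_6=5, p_6 = 5*167383 + 13680 = 850595, q_6 = 5*23578 + 1927 = 119817.

7/1, 71/10, 788/111, 3223/454, 13680/1927, 167383/23578, 850595/119817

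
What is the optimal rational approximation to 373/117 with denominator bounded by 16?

Expand x = 373/117 as a continued fraction with the Euclidean algorithm:
  373 = 3*117 + 22, so a_0 = 3.
  117 = 5*22 + 7, so a_1 = 5.
  22 = 3*7 + 1, so a_2 = 3.
  7 = 7*1 + 0, so a_3 = 7.
so x = [3; 5, 3, 7].
Convergents (p_i = a_i*p_{i-1} + p_{i-2}, q_i = a_i*q_{i-1} + q_{i-2} with p_{-2}=0, p_{-1}=1, q_{-2}=1, q_{-1}=0), until the denominator exceeds 16:
  i=0: a_0=3, p_0 = 3*1 + 0 = 3, q_0 = 3*0 + 1 = 1.
  i=1: a_1=5, p_1 = 5*3 + 1 = 16, q_1 = 5*1 + 0 = 5.
  i=2: a_2=3, p_2 = 3*16 + 3 = 51, q_2 = 3*5 + 1 = 16.
  i=3: a_3=7, p_3 = 7*51 + 16 = 373, q_3 = 7*16 + 5 = 117.
q_3 = 117 > 16, so the last convergent with denominator <= 16 is p_2/q_2 = 51/16.
The closest fraction with denominator <= 16 is either p_2/q_2 or the intermediate fraction (k*p_2 + p_1)/(k*q_2 + q_1) with the largest k >= 1 whose denominator stays <= 16; these approach x as k grows, and every other convergent or intermediate fraction in range is farther away.
Largest k: floor((16 - q_1)/q_2) = floor((16 - 5)/16) = 0.
Since k = 0, no intermediate fraction beyond p_2/q_2 has denominator <= 16, so the convergent 51/16 is the closest (its error is |373*16 - 51*117|/(117*16) = 1/1872).

51/16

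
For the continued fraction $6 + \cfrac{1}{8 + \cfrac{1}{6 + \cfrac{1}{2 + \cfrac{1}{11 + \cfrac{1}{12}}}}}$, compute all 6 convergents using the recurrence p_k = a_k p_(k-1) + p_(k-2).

6/1, 49/8, 300/49, 649/106, 7439/1215, 89917/14686

Using the convergent recurrence p_i = a_i*p_{i-1} + p_{i-2}, q_i = a_i*q_{i-1} + q_{i-2} with p_{-2}=0, p_{-1}=1, q_{-2}=1, q_{-1}=0:
  i=0: a_0=6, p_0 = 6*1 + 0 = 6, q_0 = 6*0 + 1 = 1.
  i=1: a_1=8, p_1 = 8*6 + 1 = 49, q_1 = 8*1 + 0 = 8.
  i=2: a_2=6, p_2 = 6*49 + 6 = 300, q_2 = 6*8 + 1 = 49.
  i=3: a_3=2, p_3 = 2*300 + 49 = 649, q_3 = 2*49 + 8 = 106.
  i=4: a_4=11, p_4 = 11*649 + 300 = 7439, q_4 = 11*106 + 49 = 1215.
  i=5: a_5=12, p_5 = 12*7439 + 649 = 89917, q_5 = 12*1215 + 106 = 14686.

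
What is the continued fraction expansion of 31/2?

[15; 2]

Run the Euclidean algorithm on 31 and 2; the successive quotients are the partial quotients a_0, a_1, ... (each step inverts the fractional part left over by the previous one):
  31 = 15*2 + 1, so a_0 = 15.
  2 = 2*1 + 0, so a_1 = 2.
The remainder reaches 0 after 2 divisions, so the expansion has 2 partial quotients, read off in order.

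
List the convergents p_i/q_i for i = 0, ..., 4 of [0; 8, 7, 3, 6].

Using the convergent recurrence p_i = a_i*p_{i-1} + p_{i-2}, q_i = a_i*q_{i-1} + q_{i-2} with p_{-2}=0, p_{-1}=1, q_{-2}=1, q_{-1}=0:
  i=0: a_0=0, p_0 = 0*1 + 0 = 0, q_0 = 0*0 + 1 = 1.
  i=1: a_1=8, p_1 = 8*0 + 1 = 1, q_1 = 8*1 + 0 = 8.
  i=2: a_2=7, p_2 = 7*1 + 0 = 7, q_2 = 7*8 + 1 = 57.
  i=3: a_3=3, p_3 = 3*7 + 1 = 22, q_3 = 3*57 + 8 = 179.
  i=4: a_4=6, p_4 = 6*22 + 7 = 139, q_4 = 6*179 + 57 = 1131.

0/1, 1/8, 7/57, 22/179, 139/1131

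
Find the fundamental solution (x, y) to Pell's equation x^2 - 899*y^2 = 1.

(x, y) = (30, 1)

First expand sqrt(899) as a continued fraction. With x_i = (sqrt(899) + m_i)/d_i and (m_0, d_0) = (0, 1): a_0 = floor(sqrt(899)) = 29, since 29^2 = 841 <= 899 < 900 = 30^2.
Iterate m_{i+1} = d_i*a_i - m_i, d_{i+1} = (899 - m_{i+1}^2)/d_i, a_{i+1} = floor((a_0 + m_{i+1})/d_{i+1}):
  m_1 = 1*29 - 0 = 29, d_1 = (899 - 29^2)/1 = 58/1 = 58, a_1 = floor((29 + 29)/58) = 1.
  m_2 = 58*1 - 29 = 29, d_2 = (899 - 29^2)/58 = 58/58 = 1, a_2 = floor((29 + 29)/1) = 58.
  m_3 = 1*58 - 29 = 29, d_3 = (899 - 29^2)/1 = 58/1 = 58: (m_3, d_3) = (m_1, d_1) = (29, 58), so from here the quotients repeat a_1, a_2; the period length is 2.
So sqrt(899) = [29; (1, 58)] with period length k = 2.
k is even, so the fundamental solution of x^2 - 899y^2 = 1 is (p_{k-1}, q_{k-1}) = (p_1, q_1); compute convergents through index 1.
Convergents (p_i = a_i*p_{i-1} + p_{i-2}, q_i = a_i*q_{i-1} + q_{i-2} with p_{-2}=0, p_{-1}=1, q_{-2}=1, q_{-1}=0):
  i=0: a_0=29, p_0 = 29*1 + 0 = 29, q_0 = 29*0 + 1 = 1.
  i=1: a_1=1, p_1 = 1*29 + 1 = 30, q_1 = 1*1 + 0 = 1.
Check: 30^2 - 899*1^2 = 900 - 899 = 1, so (x, y) = (30, 1) solves the equation, and by the theorem it is the least positive solution.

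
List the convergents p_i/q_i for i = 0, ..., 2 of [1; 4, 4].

Using the convergent recurrence p_i = a_i*p_{i-1} + p_{i-2}, q_i = a_i*q_{i-1} + q_{i-2} with p_{-2}=0, p_{-1}=1, q_{-2}=1, q_{-1}=0:
  i=0: a_0=1, p_0 = 1*1 + 0 = 1, q_0 = 1*0 + 1 = 1.
  i=1: a_1=4, p_1 = 4*1 + 1 = 5, q_1 = 4*1 + 0 = 4.
  i=2: a_2=4, p_2 = 4*5 + 1 = 21, q_2 = 4*4 + 1 = 17.

1/1, 5/4, 21/17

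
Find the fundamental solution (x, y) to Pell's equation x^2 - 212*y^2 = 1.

First expand sqrt(212) as a continued fraction. With x_i = (sqrt(212) + m_i)/d_i and (m_0, d_0) = (0, 1): a_0 = floor(sqrt(212)) = 14, since 14^2 = 196 <= 212 < 225 = 15^2.
Iterate m_{i+1} = d_i*a_i - m_i, d_{i+1} = (212 - m_{i+1}^2)/d_i, a_{i+1} = floor((a_0 + m_{i+1})/d_{i+1}):
  m_1 = 1*14 - 0 = 14, d_1 = (212 - 14^2)/1 = 16/1 = 16, a_1 = floor((14 + 14)/16) = 1.
  m_2 = 16*1 - 14 = 2, d_2 = (212 - 2^2)/16 = 208/16 = 13, a_2 = floor((14 + 2)/13) = 1.
  m_3 = 13*1 - 2 = 11, d_3 = (212 - 11^2)/13 = 91/13 = 7, a_3 = floor((14 + 11)/7) = 3.
  m_4 = 7*3 - 11 = 10, d_4 = (212 - 10^2)/7 = 112/7 = 16, a_4 = floor((14 + 10)/16) = 1.
  m_5 = 16*1 - 10 = 6, d_5 = (212 - 6^2)/16 = 176/16 = 11, a_5 = floor((14 + 6)/11) = 1.
  m_6 = 11*1 - 6 = 5, d_6 = (212 - 5^2)/11 = 187/11 = 17, a_6 = floor((14 + 5)/17) = 1.
  m_7 = 17*1 - 5 = 12, d_7 = (212 - 12^2)/17 = 68/17 = 4, a_7 = floor((14 + 12)/4) = 6.
  m_8 = 4*6 - 12 = 12, d_8 = (212 - 12^2)/4 = 68/4 = 17, a_8 = floor((14 + 12)/17) = 1.
  m_9 = 17*1 - 12 = 5, d_9 = (212 - 5^2)/17 = 187/17 = 11, a_9 = floor((14 + 5)/11) = 1.
  m_10 = 11*1 - 5 = 6, d_10 = (212 - 6^2)/11 = 176/11 = 16, a_10 = floor((14 + 6)/16) = 1.
  m_11 = 16*1 - 6 = 10, d_11 = (212 - 10^2)/16 = 112/16 = 7, a_11 = floor((14 + 10)/7) = 3.
  m_12 = 7*3 - 10 = 11, d_12 = (212 - 11^2)/7 = 91/7 = 13, a_12 = floor((14 + 11)/13) = 1.
  m_13 = 13*1 - 11 = 2, d_13 = (212 - 2^2)/13 = 208/13 = 16, a_13 = floor((14 + 2)/16) = 1.
  m_14 = 16*1 - 2 = 14, d_14 = (212 - 14^2)/16 = 16/16 = 1, a_14 = floor((14 + 14)/1) = 28.
  m_15 = 1*28 - 14 = 14, d_15 = (212 - 14^2)/1 = 16/1 = 16: (m_15, d_15) = (m_1, d_1) = (14, 16), so from here the quotients repeat a_1, ..., a_14; the period length is 14.
So sqrt(212) = [14; (1, 1, 3, 1, 1, 1, 6, 1, 1, 1, 3, 1, 1, 28)] with period length k = 14.
k is even, so the fundamental solution of x^2 - 212y^2 = 1 is (p_{k-1}, q_{k-1}) = (p_13, q_13); compute convergents through index 13.
Convergents (p_i = a_i*p_{i-1} + p_{i-2}, q_i = a_i*q_{i-1} + q_{i-2} with p_{-2}=0, p_{-1}=1, q_{-2}=1, q_{-1}=0):
  i=0: a_0=14, p_0 = 14*1 + 0 = 14, q_0 = 14*0 + 1 = 1.
  i=1: a_1=1, p_1 = 1*14 + 1 = 15, q_1 = 1*1 + 0 = 1.
  i=2: a_2=1, p_2 = 1*15 + 14 = 29, q_2 = 1*1 + 1 = 2.
  i=3: a_3=3, p_3 = 3*29 + 15 = 102, q_3 = 3*2 + 1 = 7.
  i=4: a_4=1, p_4 = 1*102 + 29 = 131, q_4 = 1*7 + 2 = 9.
  i=5: a_5=1, p_5 = 1*131 + 102 = 233, q_5 = 1*9 + 7 = 16.
  i=6: a_6=1, p_6 = 1*233 + 131 = 364, q_6 = 1*16 + 9 = 25.
  i=7: a_7=6, p_7 = 6*364 + 233 = 2417, q_7 = 6*25 + 16 = 166.
  i=8: a_8=1, p_8 = 1*2417 + 364 = 2781, q_8 = 1*166 + 25 = 191.
  i=9: a_9=1, p_9 = 1*2781 + 2417 = 5198, q_9 = 1*191 + 166 = 357.
  i=10: a_10=1, p_10 = 1*5198 + 2781 = 7979, q_10 = 1*357 + 191 = 548.
  i=11: a_11=3, p_11 = 3*7979 + 5198 = 29135, q_11 = 3*548 + 357 = 2001.
  i=12: a_12=1, p_12 = 1*29135 + 7979 = 37114, q_12 = 1*2001 + 548 = 2549.
  i=13: a_13=1, p_13 = 1*37114 + 29135 = 66249, q_13 = 1*2549 + 2001 = 4550.
Check: 66249^2 - 212*4550^2 = 4388930001 - 4388930000 = 1, so (x, y) = (66249, 4550) solves the equation, and by the theorem it is the least positive solution.

(x, y) = (66249, 4550)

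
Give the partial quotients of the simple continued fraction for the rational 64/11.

Run the Euclidean algorithm on 64 and 11; the successive quotients are the partial quotients a_0, a_1, ... (each step inverts the fractional part left over by the previous one):
  64 = 5*11 + 9, so a_0 = 5.
  11 = 1*9 + 2, so a_1 = 1.
  9 = 4*2 + 1, so a_2 = 4.
  2 = 2*1 + 0, so a_3 = 2.
The remainder reaches 0 after 4 divisions, so the expansion has 4 partial quotients, read off in order.

[5; 1, 4, 2]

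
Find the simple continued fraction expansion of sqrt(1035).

Write x_i = (sqrt(1035) + m_i)/d_i with (m_0, d_0) = (0, 1). a_0 = floor(sqrt(1035)) = 32, since 32^2 = 1024 <= 1035 < 1089 = 33^2.
Iterate m_{i+1} = d_i*a_i - m_i, d_{i+1} = (1035 - m_{i+1}^2)/d_i, a_{i+1} = floor((a_0 + m_{i+1})/d_{i+1}):
  m_1 = 1*32 - 0 = 32, d_1 = (1035 - 32^2)/1 = 11/1 = 11, a_1 = floor((32 + 32)/11) = 5.
  m_2 = 11*5 - 32 = 23, d_2 = (1035 - 23^2)/11 = 506/11 = 46, a_2 = floor((32 + 23)/46) = 1.
  m_3 = 46*1 - 23 = 23, d_3 = (1035 - 23^2)/46 = 506/46 = 11, a_3 = floor((32 + 23)/11) = 5.
  m_4 = 11*5 - 23 = 32, d_4 = (1035 - 32^2)/11 = 11/11 = 1, a_4 = floor((32 + 32)/1) = 64.
  m_5 = 1*64 - 32 = 32, d_5 = (1035 - 32^2)/1 = 11/1 = 11: (m_5, d_5) = (m_1, d_1) = (32, 11), so from here the quotients repeat a_1, ..., a_4; the period length is 4.
Hence the expansion of sqrt(1035) is a_0 = 32 followed by the repeating block 5, 1, 5, 64 (period 4).

[32; (5, 1, 5, 64)]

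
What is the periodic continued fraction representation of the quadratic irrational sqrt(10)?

[3; (6)]

Write x_i = (sqrt(10) + m_i)/d_i with (m_0, d_0) = (0, 1). a_0 = floor(sqrt(10)) = 3, since 3^2 = 9 <= 10 < 16 = 4^2.
Iterate m_{i+1} = d_i*a_i - m_i, d_{i+1} = (10 - m_{i+1}^2)/d_i, a_{i+1} = floor((a_0 + m_{i+1})/d_{i+1}):
  m_1 = 1*3 - 0 = 3, d_1 = (10 - 3^2)/1 = 1/1 = 1, a_1 = floor((3 + 3)/1) = 6.
  m_2 = 1*6 - 3 = 3, d_2 = (10 - 3^2)/1 = 1/1 = 1: (m_2, d_2) = (m_1, d_1) = (3, 1), so from here the quotient a_1 repeats; the period length is 1.
Hence the expansion of sqrt(10) is a_0 = 3 followed by the repeating block 6 (period 1).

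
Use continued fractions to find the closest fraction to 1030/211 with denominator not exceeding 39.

83/17

Expand x = 1030/211 as a continued fraction with the Euclidean algorithm:
  1030 = 4*211 + 186, so a_0 = 4.
  211 = 1*186 + 25, so a_1 = 1.
  186 = 7*25 + 11, so a_2 = 7.
  25 = 2*11 + 3, so a_3 = 2.
  11 = 3*3 + 2, so a_4 = 3.
  3 = 1*2 + 1, so a_5 = 1.
  2 = 2*1 + 0, so a_6 = 2.
so x = [4; 1, 7, 2, 3, 1, 2].
Convergents (p_i = a_i*p_{i-1} + p_{i-2}, q_i = a_i*q_{i-1} + q_{i-2} with p_{-2}=0, p_{-1}=1, q_{-2}=1, q_{-1}=0), until the denominator exceeds 39:
  i=0: a_0=4, p_0 = 4*1 + 0 = 4, q_0 = 4*0 + 1 = 1.
  i=1: a_1=1, p_1 = 1*4 + 1 = 5, q_1 = 1*1 + 0 = 1.
  i=2: a_2=7, p_2 = 7*5 + 4 = 39, q_2 = 7*1 + 1 = 8.
  i=3: a_3=2, p_3 = 2*39 + 5 = 83, q_3 = 2*8 + 1 = 17.
  i=4: a_4=3, p_4 = 3*83 + 39 = 288, q_4 = 3*17 + 8 = 59.
q_4 = 59 > 39, so the last convergent with denominator <= 39 is p_3/q_3 = 83/17.
The closest fraction with denominator <= 39 is either p_3/q_3 or the intermediate fraction (k*p_3 + p_2)/(k*q_3 + q_2) with the largest k >= 1 whose denominator stays <= 39; these approach x as k grows, and every other convergent or intermediate fraction in range is farther away.
Largest k: floor((39 - q_2)/q_3) = floor((39 - 8)/17) = 1.
That gives (1*83 + 39)/(1*17 + 8) = 122/25.
Compare the errors: |x - 83/17| = |1030*17 - 83*211|/(211*17) = 3/3587, and |x - 122/25| = |1030*25 - 122*211|/(211*25) = 8/5275.
Cross-multiplying, 3*5275 = 15825 < 28696 = 8*3587, so 3/3587 is smaller: the convergent 83/17 is closer to x than 122/25.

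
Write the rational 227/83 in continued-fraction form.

Run the Euclidean algorithm on 227 and 83; the successive quotients are the partial quotients a_0, a_1, ... (each step inverts the fractional part left over by the previous one):
  227 = 2*83 + 61, so a_0 = 2.
  83 = 1*61 + 22, so a_1 = 1.
  61 = 2*22 + 17, so a_2 = 2.
  22 = 1*17 + 5, so a_3 = 1.
  17 = 3*5 + 2, so a_4 = 3.
  5 = 2*2 + 1, so a_5 = 2.
  2 = 2*1 + 0, so a_6 = 2.
The remainder reaches 0 after 7 divisions, so the expansion has 7 partial quotients, read off in order.

[2; 1, 2, 1, 3, 2, 2]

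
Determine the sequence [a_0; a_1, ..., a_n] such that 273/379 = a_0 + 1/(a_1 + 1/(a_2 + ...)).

[0; 1, 2, 1, 1, 2, 1, 4, 3]

Run the Euclidean algorithm on 273 and 379; the successive quotients are the partial quotients a_0, a_1, ... (each step inverts the fractional part left over by the previous one):
  273 = 0*379 + 273, so a_0 = 0.
  379 = 1*273 + 106, so a_1 = 1.
  273 = 2*106 + 61, so a_2 = 2.
  106 = 1*61 + 45, so a_3 = 1.
  61 = 1*45 + 16, so a_4 = 1.
  45 = 2*16 + 13, so a_5 = 2.
  16 = 1*13 + 3, so a_6 = 1.
  13 = 4*3 + 1, so a_7 = 4.
  3 = 3*1 + 0, so a_8 = 3.
The remainder reaches 0 after 9 divisions, so the expansion has 9 partial quotients, read off in order.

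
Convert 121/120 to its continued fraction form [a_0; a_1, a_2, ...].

Run the Euclidean algorithm on 121 and 120; the successive quotients are the partial quotients a_0, a_1, ... (each step inverts the fractional part left over by the previous one):
  121 = 1*120 + 1, so a_0 = 1.
  120 = 120*1 + 0, so a_1 = 120.
The remainder reaches 0 after 2 divisions, so the expansion has 2 partial quotients, read off in order.

[1; 120]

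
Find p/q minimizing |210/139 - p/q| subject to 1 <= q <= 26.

38/25

Expand x = 210/139 as a continued fraction with the Euclidean algorithm:
  210 = 1*139 + 71, so a_0 = 1.
  139 = 1*71 + 68, so a_1 = 1.
  71 = 1*68 + 3, so a_2 = 1.
  68 = 22*3 + 2, so a_3 = 22.
  3 = 1*2 + 1, so a_4 = 1.
  2 = 2*1 + 0, so a_5 = 2.
so x = [1; 1, 1, 22, 1, 2].
Convergents (p_i = a_i*p_{i-1} + p_{i-2}, q_i = a_i*q_{i-1} + q_{i-2} with p_{-2}=0, p_{-1}=1, q_{-2}=1, q_{-1}=0), until the denominator exceeds 26:
  i=0: a_0=1, p_0 = 1*1 + 0 = 1, q_0 = 1*0 + 1 = 1.
  i=1: a_1=1, p_1 = 1*1 + 1 = 2, q_1 = 1*1 + 0 = 1.
  i=2: a_2=1, p_2 = 1*2 + 1 = 3, q_2 = 1*1 + 1 = 2.
  i=3: a_3=22, p_3 = 22*3 + 2 = 68, q_3 = 22*2 + 1 = 45.
q_3 = 45 > 26, so the last convergent with denominator <= 26 is p_2/q_2 = 3/2.
The closest fraction with denominator <= 26 is either p_2/q_2 or the intermediate fraction (k*p_2 + p_1)/(k*q_2 + q_1) with the largest k >= 1 whose denominator stays <= 26; these approach x as k grows, and every other convergent or intermediate fraction in range is farther away.
Largest k: floor((26 - q_1)/q_2) = floor((26 - 1)/2) = 12.
That gives (12*3 + 2)/(12*2 + 1) = 38/25.
Compare the errors: |x - 3/2| = |210*2 - 3*139|/(139*2) = 3/278, and |x - 38/25| = |210*25 - 38*139|/(139*25) = 32/3475.
Cross-multiplying, 32*278 = 8896 < 10425 = 3*3475, so 32/3475 is smaller: the intermediate fraction 38/25 is closer to x than 3/2.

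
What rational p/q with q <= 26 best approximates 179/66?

Expand x = 179/66 as a continued fraction with the Euclidean algorithm:
  179 = 2*66 + 47, so a_0 = 2.
  66 = 1*47 + 19, so a_1 = 1.
  47 = 2*19 + 9, so a_2 = 2.
  19 = 2*9 + 1, so a_3 = 2.
  9 = 9*1 + 0, so a_4 = 9.
so x = [2; 1, 2, 2, 9].
Convergents (p_i = a_i*p_{i-1} + p_{i-2}, q_i = a_i*q_{i-1} + q_{i-2} with p_{-2}=0, p_{-1}=1, q_{-2}=1, q_{-1}=0), until the denominator exceeds 26:
  i=0: a_0=2, p_0 = 2*1 + 0 = 2, q_0 = 2*0 + 1 = 1.
  i=1: a_1=1, p_1 = 1*2 + 1 = 3, q_1 = 1*1 + 0 = 1.
  i=2: a_2=2, p_2 = 2*3 + 2 = 8, q_2 = 2*1 + 1 = 3.
  i=3: a_3=2, p_3 = 2*8 + 3 = 19, q_3 = 2*3 + 1 = 7.
  i=4: a_4=9, p_4 = 9*19 + 8 = 179, q_4 = 9*7 + 3 = 66.
q_4 = 66 > 26, so the last convergent with denominator <= 26 is p_3/q_3 = 19/7.
The closest fraction with denominator <= 26 is either p_3/q_3 or the intermediate fraction (k*p_3 + p_2)/(k*q_3 + q_2) with the largest k >= 1 whose denominator stays <= 26; these approach x as k grows, and every other convergent or intermediate fraction in range is farther away.
Largest k: floor((26 - q_2)/q_3) = floor((26 - 3)/7) = 3.
That gives (3*19 + 8)/(3*7 + 3) = 65/24.
Compare the errors: |x - 19/7| = |179*7 - 19*66|/(66*7) = 1/462, and |x - 65/24| = |179*24 - 65*66|/(66*24) = 6/1584.
Cross-multiplying, 1*1584 = 1584 < 2772 = 6*462, so 1/462 is smaller: the convergent 19/7 is closer to x than 65/24.

19/7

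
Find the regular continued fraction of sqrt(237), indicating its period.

[15; (2, 1, 1, 7, 10, 7, 1, 1, 2, 30)]

Write x_i = (sqrt(237) + m_i)/d_i with (m_0, d_0) = (0, 1). a_0 = floor(sqrt(237)) = 15, since 15^2 = 225 <= 237 < 256 = 16^2.
Iterate m_{i+1} = d_i*a_i - m_i, d_{i+1} = (237 - m_{i+1}^2)/d_i, a_{i+1} = floor((a_0 + m_{i+1})/d_{i+1}):
  m_1 = 1*15 - 0 = 15, d_1 = (237 - 15^2)/1 = 12/1 = 12, a_1 = floor((15 + 15)/12) = 2.
  m_2 = 12*2 - 15 = 9, d_2 = (237 - 9^2)/12 = 156/12 = 13, a_2 = floor((15 + 9)/13) = 1.
  m_3 = 13*1 - 9 = 4, d_3 = (237 - 4^2)/13 = 221/13 = 17, a_3 = floor((15 + 4)/17) = 1.
  m_4 = 17*1 - 4 = 13, d_4 = (237 - 13^2)/17 = 68/17 = 4, a_4 = floor((15 + 13)/4) = 7.
  m_5 = 4*7 - 13 = 15, d_5 = (237 - 15^2)/4 = 12/4 = 3, a_5 = floor((15 + 15)/3) = 10.
  m_6 = 3*10 - 15 = 15, d_6 = (237 - 15^2)/3 = 12/3 = 4, a_6 = floor((15 + 15)/4) = 7.
  m_7 = 4*7 - 15 = 13, d_7 = (237 - 13^2)/4 = 68/4 = 17, a_7 = floor((15 + 13)/17) = 1.
  m_8 = 17*1 - 13 = 4, d_8 = (237 - 4^2)/17 = 221/17 = 13, a_8 = floor((15 + 4)/13) = 1.
  m_9 = 13*1 - 4 = 9, d_9 = (237 - 9^2)/13 = 156/13 = 12, a_9 = floor((15 + 9)/12) = 2.
  m_10 = 12*2 - 9 = 15, d_10 = (237 - 15^2)/12 = 12/12 = 1, a_10 = floor((15 + 15)/1) = 30.
  m_11 = 1*30 - 15 = 15, d_11 = (237 - 15^2)/1 = 12/1 = 12: (m_11, d_11) = (m_1, d_1) = (15, 12), so from here the quotients repeat a_1, ..., a_10; the period length is 10.
Hence the expansion of sqrt(237) is a_0 = 15 followed by the repeating block 2, 1, 1, 7, 10, 7, 1, 1, 2, 30 (period 10).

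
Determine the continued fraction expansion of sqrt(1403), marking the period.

[37; (2, 5, 3, 1, 3, 5, 2, 74)]

Write x_i = (sqrt(1403) + m_i)/d_i with (m_0, d_0) = (0, 1). a_0 = floor(sqrt(1403)) = 37, since 37^2 = 1369 <= 1403 < 1444 = 38^2.
Iterate m_{i+1} = d_i*a_i - m_i, d_{i+1} = (1403 - m_{i+1}^2)/d_i, a_{i+1} = floor((a_0 + m_{i+1})/d_{i+1}):
  m_1 = 1*37 - 0 = 37, d_1 = (1403 - 37^2)/1 = 34/1 = 34, a_1 = floor((37 + 37)/34) = 2.
  m_2 = 34*2 - 37 = 31, d_2 = (1403 - 31^2)/34 = 442/34 = 13, a_2 = floor((37 + 31)/13) = 5.
  m_3 = 13*5 - 31 = 34, d_3 = (1403 - 34^2)/13 = 247/13 = 19, a_3 = floor((37 + 34)/19) = 3.
  m_4 = 19*3 - 34 = 23, d_4 = (1403 - 23^2)/19 = 874/19 = 46, a_4 = floor((37 + 23)/46) = 1.
  m_5 = 46*1 - 23 = 23, d_5 = (1403 - 23^2)/46 = 874/46 = 19, a_5 = floor((37 + 23)/19) = 3.
  m_6 = 19*3 - 23 = 34, d_6 = (1403 - 34^2)/19 = 247/19 = 13, a_6 = floor((37 + 34)/13) = 5.
  m_7 = 13*5 - 34 = 31, d_7 = (1403 - 31^2)/13 = 442/13 = 34, a_7 = floor((37 + 31)/34) = 2.
  m_8 = 34*2 - 31 = 37, d_8 = (1403 - 37^2)/34 = 34/34 = 1, a_8 = floor((37 + 37)/1) = 74.
  m_9 = 1*74 - 37 = 37, d_9 = (1403 - 37^2)/1 = 34/1 = 34: (m_9, d_9) = (m_1, d_1) = (37, 34), so from here the quotients repeat a_1, ..., a_8; the period length is 8.
Hence the expansion of sqrt(1403) is a_0 = 37 followed by the repeating block 2, 5, 3, 1, 3, 5, 2, 74 (period 8).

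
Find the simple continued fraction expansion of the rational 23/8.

[2; 1, 7]

Run the Euclidean algorithm on 23 and 8; the successive quotients are the partial quotients a_0, a_1, ... (each step inverts the fractional part left over by the previous one):
  23 = 2*8 + 7, so a_0 = 2.
  8 = 1*7 + 1, so a_1 = 1.
  7 = 7*1 + 0, so a_2 = 7.
The remainder reaches 0 after 3 divisions, so the expansion has 3 partial quotients, read off in order.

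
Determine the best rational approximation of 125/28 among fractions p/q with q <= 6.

Expand x = 125/28 as a continued fraction with the Euclidean algorithm:
  125 = 4*28 + 13, so a_0 = 4.
  28 = 2*13 + 2, so a_1 = 2.
  13 = 6*2 + 1, so a_2 = 6.
  2 = 2*1 + 0, so a_3 = 2.
so x = [4; 2, 6, 2].
Convergents (p_i = a_i*p_{i-1} + p_{i-2}, q_i = a_i*q_{i-1} + q_{i-2} with p_{-2}=0, p_{-1}=1, q_{-2}=1, q_{-1}=0), until the denominator exceeds 6:
  i=0: a_0=4, p_0 = 4*1 + 0 = 4, q_0 = 4*0 + 1 = 1.
  i=1: a_1=2, p_1 = 2*4 + 1 = 9, q_1 = 2*1 + 0 = 2.
  i=2: a_2=6, p_2 = 6*9 + 4 = 58, q_2 = 6*2 + 1 = 13.
q_2 = 13 > 6, so the last convergent with denominator <= 6 is p_1/q_1 = 9/2.
The closest fraction with denominator <= 6 is either p_1/q_1 or the intermediate fraction (k*p_1 + p_0)/(k*q_1 + q_0) with the largest k >= 1 whose denominator stays <= 6; these approach x as k grows, and every other convergent or intermediate fraction in range is farther away.
Largest k: floor((6 - q_0)/q_1) = floor((6 - 1)/2) = 2.
That gives (2*9 + 4)/(2*2 + 1) = 22/5.
Compare the errors: |x - 9/2| = |125*2 - 9*28|/(28*2) = 2/56, and |x - 22/5| = |125*5 - 22*28|/(28*5) = 9/140.
Cross-multiplying, 2*140 = 280 < 504 = 9*56, so 2/56 is smaller: the convergent 9/2 is closer to x than 22/5.

9/2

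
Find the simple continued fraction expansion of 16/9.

Run the Euclidean algorithm on 16 and 9; the successive quotients are the partial quotients a_0, a_1, ... (each step inverts the fractional part left over by the previous one):
  16 = 1*9 + 7, so a_0 = 1.
  9 = 1*7 + 2, so a_1 = 1.
  7 = 3*2 + 1, so a_2 = 3.
  2 = 2*1 + 0, so a_3 = 2.
The remainder reaches 0 after 4 divisions, so the expansion has 4 partial quotients, read off in order.

[1; 1, 3, 2]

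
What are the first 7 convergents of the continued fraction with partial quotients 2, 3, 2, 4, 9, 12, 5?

2/1, 7/3, 16/7, 71/31, 655/286, 7931/3463, 40310/17601

Using the convergent recurrence p_i = a_i*p_{i-1} + p_{i-2}, q_i = a_i*q_{i-1} + q_{i-2} with p_{-2}=0, p_{-1}=1, q_{-2}=1, q_{-1}=0:
  i=0: a_0=2, p_0 = 2*1 + 0 = 2, q_0 = 2*0 + 1 = 1.
  i=1: a_1=3, p_1 = 3*2 + 1 = 7, q_1 = 3*1 + 0 = 3.
  i=2: a_2=2, p_2 = 2*7 + 2 = 16, q_2 = 2*3 + 1 = 7.
  i=3: a_3=4, p_3 = 4*16 + 7 = 71, q_3 = 4*7 + 3 = 31.
  i=4: a_4=9, p_4 = 9*71 + 16 = 655, q_4 = 9*31 + 7 = 286.
  i=5: a_5=12, p_5 = 12*655 + 71 = 7931, q_5 = 12*286 + 31 = 3463.
  i=6: a_6=5, p_6 = 5*7931 + 655 = 40310, q_6 = 5*3463 + 286 = 17601.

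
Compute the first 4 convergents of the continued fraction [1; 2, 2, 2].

1/1, 3/2, 7/5, 17/12

Using the convergent recurrence p_i = a_i*p_{i-1} + p_{i-2}, q_i = a_i*q_{i-1} + q_{i-2} with p_{-2}=0, p_{-1}=1, q_{-2}=1, q_{-1}=0:
  i=0: a_0=1, p_0 = 1*1 + 0 = 1, q_0 = 1*0 + 1 = 1.
  i=1: a_1=2, p_1 = 2*1 + 1 = 3, q_1 = 2*1 + 0 = 2.
  i=2: a_2=2, p_2 = 2*3 + 1 = 7, q_2 = 2*2 + 1 = 5.
  i=3: a_3=2, p_3 = 2*7 + 3 = 17, q_3 = 2*5 + 2 = 12.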